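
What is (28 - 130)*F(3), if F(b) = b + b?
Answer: -612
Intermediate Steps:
F(b) = 2*b
(28 - 130)*F(3) = (28 - 130)*(2*3) = -102*6 = -612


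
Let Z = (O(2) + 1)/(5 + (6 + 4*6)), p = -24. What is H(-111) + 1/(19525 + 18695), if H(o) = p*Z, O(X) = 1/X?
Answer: -39311/38220 ≈ -1.0285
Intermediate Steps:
Z = 3/70 (Z = (1/2 + 1)/(5 + (6 + 4*6)) = (1/2 + 1)/(5 + (6 + 24)) = 3/(2*(5 + 30)) = (3/2)/35 = (3/2)*(1/35) = 3/70 ≈ 0.042857)
H(o) = -36/35 (H(o) = -24*3/70 = -36/35)
H(-111) + 1/(19525 + 18695) = -36/35 + 1/(19525 + 18695) = -36/35 + 1/38220 = -39311/38220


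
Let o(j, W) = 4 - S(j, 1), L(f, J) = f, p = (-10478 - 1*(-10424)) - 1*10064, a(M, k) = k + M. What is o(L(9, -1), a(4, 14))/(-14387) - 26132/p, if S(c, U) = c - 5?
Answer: 13066/5059 ≈ 2.5827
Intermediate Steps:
S(c, U) = -5 + c
a(M, k) = M + k
p = -10118 (p = (-10478 + 10424) - 10064 = -54 - 10064 = -10118)
o(j, W) = 9 - j (o(j, W) = 4 - (-5 + j) = 4 + (5 - j) = 9 - j)
o(L(9, -1), a(4, 14))/(-14387) - 26132/p = (9 - 1*9)/(-14387) - 26132/(-10118) = (9 - 9)*(-1/14387) - 26132*(-1/10118) = 0*(-1/14387) + 13066/5059 = 0 + 13066/5059 = 13066/5059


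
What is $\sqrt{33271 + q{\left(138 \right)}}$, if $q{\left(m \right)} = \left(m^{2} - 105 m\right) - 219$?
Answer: $\sqrt{37606} \approx 193.92$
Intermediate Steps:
$q{\left(m \right)} = -219 + m^{2} - 105 m$
$\sqrt{33271 + q{\left(138 \right)}} = \sqrt{33271 - \left(14709 - 19044\right)} = \sqrt{33271 - -4335} = \sqrt{33271 + 4335} = \sqrt{37606}$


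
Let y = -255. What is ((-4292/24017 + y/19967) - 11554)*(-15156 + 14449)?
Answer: 559619076223405/68506777 ≈ 8.1688e+6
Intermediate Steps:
((-4292/24017 + y/19967) - 11554)*(-15156 + 14449) = ((-4292/24017 - 255/19967) - 11554)*(-15156 + 14449) = ((-4292*1/24017 - 255*1/19967) - 11554)*(-707) = ((-4292/24017 - 255/19967) - 11554)*(-707) = (-91822699/479547439 - 11554)*(-707) = -5540782932905/479547439*(-707) = 559619076223405/68506777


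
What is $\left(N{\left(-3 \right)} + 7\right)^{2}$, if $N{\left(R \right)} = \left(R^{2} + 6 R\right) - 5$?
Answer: $49$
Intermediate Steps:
$N{\left(R \right)} = -5 + R^{2} + 6 R$
$\left(N{\left(-3 \right)} + 7\right)^{2} = \left(\left(-5 + \left(-3\right)^{2} + 6 \left(-3\right)\right) + 7\right)^{2} = \left(\left(-5 + 9 - 18\right) + 7\right)^{2} = \left(-14 + 7\right)^{2} = \left(-7\right)^{2} = 49$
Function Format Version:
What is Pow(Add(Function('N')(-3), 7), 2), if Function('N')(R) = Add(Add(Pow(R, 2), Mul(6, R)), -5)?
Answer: 49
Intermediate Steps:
Function('N')(R) = Add(-5, Pow(R, 2), Mul(6, R))
Pow(Add(Function('N')(-3), 7), 2) = Pow(Add(Add(-5, Pow(-3, 2), Mul(6, -3)), 7), 2) = Pow(Add(Add(-5, 9, -18), 7), 2) = Pow(Add(-14, 7), 2) = Pow(-7, 2) = 49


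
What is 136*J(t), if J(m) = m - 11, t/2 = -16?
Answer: -5848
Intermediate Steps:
t = -32 (t = 2*(-16) = -32)
J(m) = -11 + m
136*J(t) = 136*(-11 - 32) = 136*(-43) = -5848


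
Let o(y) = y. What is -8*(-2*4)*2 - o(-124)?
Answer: 252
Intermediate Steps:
-8*(-2*4)*2 - o(-124) = -8*(-2*4)*2 - 1*(-124) = -(-64)*2 + 124 = -8*(-8)*2 + 124 = 64*2 + 124 = 128 + 124 = 252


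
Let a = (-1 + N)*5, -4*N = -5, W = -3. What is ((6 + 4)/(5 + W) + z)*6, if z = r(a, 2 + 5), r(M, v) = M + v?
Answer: 159/2 ≈ 79.500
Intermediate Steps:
N = 5/4 (N = -¼*(-5) = 5/4 ≈ 1.2500)
a = 5/4 (a = (-1 + 5/4)*5 = (¼)*5 = 5/4 ≈ 1.2500)
z = 33/4 (z = 5/4 + (2 + 5) = 5/4 + 7 = 33/4 ≈ 8.2500)
((6 + 4)/(5 + W) + z)*6 = ((6 + 4)/(5 - 3) + 33/4)*6 = (10/2 + 33/4)*6 = (10*(½) + 33/4)*6 = (5 + 33/4)*6 = (53/4)*6 = 159/2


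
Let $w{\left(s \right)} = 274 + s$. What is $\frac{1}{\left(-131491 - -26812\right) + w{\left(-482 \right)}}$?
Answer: $- \frac{1}{104887} \approx -9.5341 \cdot 10^{-6}$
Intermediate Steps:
$\frac{1}{\left(-131491 - -26812\right) + w{\left(-482 \right)}} = \frac{1}{\left(-131491 - -26812\right) + \left(274 - 482\right)} = \frac{1}{\left(-131491 + 26812\right) - 208} = \frac{1}{-104679 - 208} = \frac{1}{-104887} = - \frac{1}{104887}$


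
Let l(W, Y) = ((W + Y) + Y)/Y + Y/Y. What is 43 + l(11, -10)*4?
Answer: 253/5 ≈ 50.600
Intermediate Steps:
l(W, Y) = 1 + (W + 2*Y)/Y (l(W, Y) = (W + 2*Y)/Y + 1 = 1 + (W + 2*Y)/Y)
43 + l(11, -10)*4 = 43 + (3 + 11/(-10))*4 = 43 + (3 + 11*(-⅒))*4 = 43 + (3 - 11/10)*4 = 43 + (19/10)*4 = 43 + 38/5 = 253/5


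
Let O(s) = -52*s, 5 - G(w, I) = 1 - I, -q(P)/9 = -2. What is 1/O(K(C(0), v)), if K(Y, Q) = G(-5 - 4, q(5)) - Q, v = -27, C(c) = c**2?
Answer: -1/2548 ≈ -0.00039246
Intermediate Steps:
q(P) = 18 (q(P) = -9*(-2) = 18)
G(w, I) = 4 + I (G(w, I) = 5 - (1 - I) = 5 + (-1 + I) = 4 + I)
K(Y, Q) = 22 - Q (K(Y, Q) = (4 + 18) - Q = 22 - Q)
1/O(K(C(0), v)) = 1/(-52*(22 - 1*(-27))) = 1/(-52*(22 + 27)) = 1/(-52*49) = 1/(-2548) = -1/2548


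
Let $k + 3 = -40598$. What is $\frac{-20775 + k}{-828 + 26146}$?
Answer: $- \frac{30688}{12659} \approx -2.4242$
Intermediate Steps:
$k = -40601$ ($k = -3 - 40598 = -40601$)
$\frac{-20775 + k}{-828 + 26146} = \frac{-20775 - 40601}{-828 + 26146} = - \frac{61376}{25318} = \left(-61376\right) \frac{1}{25318} = - \frac{30688}{12659}$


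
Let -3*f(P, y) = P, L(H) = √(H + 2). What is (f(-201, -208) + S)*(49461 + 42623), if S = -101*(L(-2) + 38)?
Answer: -347248764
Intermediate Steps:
L(H) = √(2 + H)
f(P, y) = -P/3
S = -3838 (S = -101*(√(2 - 2) + 38) = -101*(√0 + 38) = -101*(0 + 38) = -101*38 = -3838)
(f(-201, -208) + S)*(49461 + 42623) = (-⅓*(-201) - 3838)*(49461 + 42623) = (67 - 3838)*92084 = -3771*92084 = -347248764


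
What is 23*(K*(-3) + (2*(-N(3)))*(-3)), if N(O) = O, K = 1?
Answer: 345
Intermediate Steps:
23*(K*(-3) + (2*(-N(3)))*(-3)) = 23*(1*(-3) + (2*(-1*3))*(-3)) = 23*(-3 + (2*(-3))*(-3)) = 23*(-3 - 6*(-3)) = 23*(-3 + 18) = 23*15 = 345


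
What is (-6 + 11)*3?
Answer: 15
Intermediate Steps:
(-6 + 11)*3 = 5*3 = 15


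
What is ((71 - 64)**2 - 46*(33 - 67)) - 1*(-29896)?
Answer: 31509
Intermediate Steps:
((71 - 64)**2 - 46*(33 - 67)) - 1*(-29896) = (7**2 - 46*(-34)) + 29896 = (49 - 1*(-1564)) + 29896 = (49 + 1564) + 29896 = 1613 + 29896 = 31509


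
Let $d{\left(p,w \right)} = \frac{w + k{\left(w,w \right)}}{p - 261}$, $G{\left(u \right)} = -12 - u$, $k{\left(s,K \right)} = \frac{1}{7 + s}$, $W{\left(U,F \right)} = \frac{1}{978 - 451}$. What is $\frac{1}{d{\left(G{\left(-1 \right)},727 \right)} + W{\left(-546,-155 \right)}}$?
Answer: $- \frac{6189088}{16530445} \approx -0.37441$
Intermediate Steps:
$W{\left(U,F \right)} = \frac{1}{527}$
$d{\left(p,w \right)} = \frac{w + \frac{1}{7 + w}}{-261 + p}$ ($d{\left(p,w \right)} = \frac{w + \frac{1}{7 + w}}{p - 261} = \frac{w + \frac{1}{7 + w}}{-261 + p}$)
$\frac{1}{d{\left(G{\left(-1 \right)},727 \right)} + W{\left(-546,-155 \right)}} = \frac{1}{\frac{1 + 727 \left(7 + 727\right)}{\left(-261 - 11\right) \left(7 + 727\right)} + \frac{1}{527}} = \frac{1}{\frac{1 + 727 \cdot 734}{\left(-261 + \left(-12 + 1\right)\right) 734} + \frac{1}{527}} = \frac{1}{\frac{1}{-261 - 11} \cdot \frac{1}{734} \left(1 + 533618\right) + \frac{1}{527}} = \frac{1}{\frac{1}{-272} \cdot \frac{1}{734} \cdot 533619 + \frac{1}{527}} = \frac{1}{\left(- \frac{1}{272}\right) \frac{1}{734} \cdot 533619 + \frac{1}{527}} = \frac{1}{- \frac{533619}{199648} + \frac{1}{527}} = \frac{1}{- \frac{16530445}{6189088}} = - \frac{6189088}{16530445}$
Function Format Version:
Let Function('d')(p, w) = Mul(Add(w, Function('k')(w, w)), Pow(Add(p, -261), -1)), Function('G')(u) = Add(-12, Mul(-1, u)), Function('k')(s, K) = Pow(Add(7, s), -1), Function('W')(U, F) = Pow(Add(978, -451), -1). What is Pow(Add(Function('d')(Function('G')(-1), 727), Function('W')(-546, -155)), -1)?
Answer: Rational(-6189088, 16530445) ≈ -0.37441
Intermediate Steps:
Function('W')(U, F) = Rational(1, 527) (Function('W')(U, F) = Pow(527, -1) = Rational(1, 527))
Function('d')(p, w) = Mul(Pow(Add(-261, p), -1), Add(w, Pow(Add(7, w), -1))) (Function('d')(p, w) = Mul(Add(w, Pow(Add(7, w), -1)), Pow(Add(p, -261), -1)) = Mul(Add(w, Pow(Add(7, w), -1)), Pow(Add(-261, p), -1)) = Mul(Pow(Add(-261, p), -1), Add(w, Pow(Add(7, w), -1))))
Pow(Add(Function('d')(Function('G')(-1), 727), Function('W')(-546, -155)), -1) = Pow(Add(Mul(Pow(Add(-261, Add(-12, Mul(-1, -1))), -1), Pow(Add(7, 727), -1), Add(1, Mul(727, Add(7, 727)))), Rational(1, 527)), -1) = Pow(Add(Mul(Pow(Add(-261, Add(-12, 1)), -1), Pow(734, -1), Add(1, Mul(727, 734))), Rational(1, 527)), -1) = Pow(Add(Mul(Pow(Add(-261, -11), -1), Rational(1, 734), Add(1, 533618)), Rational(1, 527)), -1) = Pow(Add(Mul(Pow(-272, -1), Rational(1, 734), 533619), Rational(1, 527)), -1) = Pow(Add(Mul(Rational(-1, 272), Rational(1, 734), 533619), Rational(1, 527)), -1) = Pow(Add(Rational(-533619, 199648), Rational(1, 527)), -1) = Pow(Rational(-16530445, 6189088), -1) = Rational(-6189088, 16530445)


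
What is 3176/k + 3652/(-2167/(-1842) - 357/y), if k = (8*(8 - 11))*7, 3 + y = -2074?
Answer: 291362955287/108327513 ≈ 2689.6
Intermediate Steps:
y = -2077 (y = -3 - 2074 = -2077)
k = -168 (k = (8*(-3))*7 = -24*7 = -168)
3176/k + 3652/(-2167/(-1842) - 357/y) = 3176/(-168) + 3652/(-2167/(-1842) - 357/(-2077)) = 3176*(-1/168) + 3652/(-2167*(-1/1842) - 357*(-1/2077)) = -397/21 + 3652/(2167/1842 + 357/2077) = -397/21 + 3652/(5158453/3825834) = -397/21 + 3652*(3825834/5158453) = -397/21 + 13971945768/5158453 = 291362955287/108327513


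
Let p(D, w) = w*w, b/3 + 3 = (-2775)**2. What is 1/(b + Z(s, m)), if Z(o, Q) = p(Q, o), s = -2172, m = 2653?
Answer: 1/27819450 ≈ 3.5946e-8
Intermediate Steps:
b = 23101866 (b = -9 + 3*(-2775)**2 = -9 + 3*7700625 = -9 + 23101875 = 23101866)
p(D, w) = w**2
Z(o, Q) = o**2
1/(b + Z(s, m)) = 1/(23101866 + (-2172)**2) = 1/(23101866 + 4717584) = 1/27819450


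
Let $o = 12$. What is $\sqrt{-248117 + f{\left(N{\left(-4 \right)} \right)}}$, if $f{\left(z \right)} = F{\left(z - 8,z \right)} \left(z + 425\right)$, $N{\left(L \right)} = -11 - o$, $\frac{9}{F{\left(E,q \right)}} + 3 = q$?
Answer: $\frac{i \sqrt{41955290}}{13} \approx 498.25 i$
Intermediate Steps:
$F{\left(E,q \right)} = \frac{9}{-3 + q}$
$N{\left(L \right)} = -23$ ($N{\left(L \right)} = -11 - 12 = -23$)
$f{\left(z \right)} = \frac{9 \left(425 + z\right)}{-3 + z}$ ($f{\left(z \right)} = \frac{9}{-3 + z} \left(z + 425\right) = \frac{9}{-3 + z} \left(425 + z\right) = \frac{9 \left(425 + z\right)}{-3 + z}$)
$\sqrt{-248117 + f{\left(N{\left(-4 \right)} \right)}} = \sqrt{-248117 + \frac{9 \left(425 - 23\right)}{-3 - 23}} = \sqrt{-248117 + 9 \frac{1}{-26} \cdot 402} = \sqrt{-248117 + 9 \left(- \frac{1}{26}\right) 402} = \sqrt{-248117 - \frac{1809}{13}} = \sqrt{- \frac{3227330}{13}} = \frac{i \sqrt{41955290}}{13}$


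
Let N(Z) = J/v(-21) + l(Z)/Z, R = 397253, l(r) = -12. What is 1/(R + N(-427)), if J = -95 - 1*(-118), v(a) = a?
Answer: 1281/508879726 ≈ 2.5173e-6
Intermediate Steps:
J = 23 (J = -95 + 118 = 23)
N(Z) = -23/21 - 12/Z (N(Z) = 23/(-21) - 12/Z = 23*(-1/21) - 12/Z = -23/21 - 12/Z)
1/(R + N(-427)) = 1/(397253 + (-23/21 - 12/(-427))) = 1/(397253 + (-23/21 - 12*(-1/427))) = 1/(397253 + (-23/21 + 12/427)) = 1/(397253 - 1367/1281) = 1/(508879726/1281) = 1281/508879726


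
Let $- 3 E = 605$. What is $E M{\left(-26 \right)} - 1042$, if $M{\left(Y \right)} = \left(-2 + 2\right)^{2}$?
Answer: $-1042$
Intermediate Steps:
$E = - \frac{605}{3}$ ($E = \left(- \frac{1}{3}\right) 605 = - \frac{605}{3} \approx -201.67$)
$M{\left(Y \right)} = 0$ ($M{\left(Y \right)} = 0^{2} = 0$)
$E M{\left(-26 \right)} - 1042 = \left(- \frac{605}{3}\right) 0 - 1042 = 0 - 1042 = -1042$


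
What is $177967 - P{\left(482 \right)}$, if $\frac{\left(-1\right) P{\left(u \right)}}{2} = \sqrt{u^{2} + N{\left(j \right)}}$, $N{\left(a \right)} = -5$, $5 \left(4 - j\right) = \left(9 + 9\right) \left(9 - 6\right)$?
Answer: $177967 + 2 \sqrt{232319} \approx 1.7893 \cdot 10^{5}$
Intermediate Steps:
$j = - \frac{34}{5}$ ($j = 4 - \frac{\left(9 + 9\right) \left(9 - 6\right)}{5} = 4 - \frac{18 \cdot 3}{5} = 4 - \frac{54}{5} = - \frac{34}{5} \approx -6.8$)
$P{\left(u \right)} = - 2 \sqrt{-5 + u^{2}}$ ($P{\left(u \right)} = - 2 \sqrt{u^{2} - 5} = - 2 \sqrt{-5 + u^{2}}$)
$177967 - P{\left(482 \right)} = 177967 - - 2 \sqrt{-5 + 482^{2}} = 177967 - - 2 \sqrt{-5 + 232324} = 177967 - - 2 \sqrt{232319} = 177967 + 2 \sqrt{232319}$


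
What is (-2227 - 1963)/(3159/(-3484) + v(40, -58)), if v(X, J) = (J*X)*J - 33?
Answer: -1122920/36052993 ≈ -0.031146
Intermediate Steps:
v(X, J) = -33 + X*J**2 (v(X, J) = X*J**2 - 33 = -33 + X*J**2)
(-2227 - 1963)/(3159/(-3484) + v(40, -58)) = (-2227 - 1963)/(3159/(-3484) + (-33 + 40*(-58)**2)) = -4190/(3159*(-1/3484) + (-33 + 40*3364)) = -4190/(-243/268 + (-33 + 134560)) = -4190/(-243/268 + 134527) = -4190/36052993/268 = -4190*268/36052993 = -1122920/36052993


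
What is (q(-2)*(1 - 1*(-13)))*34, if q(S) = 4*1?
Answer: 1904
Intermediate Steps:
q(S) = 4
(q(-2)*(1 - 1*(-13)))*34 = (4*(1 - 1*(-13)))*34 = (4*(1 + 13))*34 = (4*14)*34 = 56*34 = 1904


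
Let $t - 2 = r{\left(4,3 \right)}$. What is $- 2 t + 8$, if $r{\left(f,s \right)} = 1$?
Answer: $2$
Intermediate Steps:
$t = 3$ ($t = 2 + 1 = 3$)
$- 2 t + 8 = \left(-2\right) 3 + 8 = -6 + 8 = 2$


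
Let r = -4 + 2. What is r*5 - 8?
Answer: -18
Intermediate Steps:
r = -2
r*5 - 8 = -2*5 - 8 = -10 - 8 = -18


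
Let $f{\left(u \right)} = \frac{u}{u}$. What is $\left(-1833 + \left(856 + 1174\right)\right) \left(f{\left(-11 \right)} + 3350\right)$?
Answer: $660147$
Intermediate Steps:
$f{\left(u \right)} = 1$
$\left(-1833 + \left(856 + 1174\right)\right) \left(f{\left(-11 \right)} + 3350\right) = \left(-1833 + \left(856 + 1174\right)\right) \left(1 + 3350\right) = \left(-1833 + 2030\right) 3351 = 197 \cdot 3351 = 660147$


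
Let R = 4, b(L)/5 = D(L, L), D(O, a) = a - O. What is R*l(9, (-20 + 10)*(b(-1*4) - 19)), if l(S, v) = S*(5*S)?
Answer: 1620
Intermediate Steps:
b(L) = 0 (b(L) = 5*(L - L) = 5*0 = 0)
l(S, v) = 5*S**2
R*l(9, (-20 + 10)*(b(-1*4) - 19)) = 4*(5*9**2) = 4*(5*81) = 4*405 = 1620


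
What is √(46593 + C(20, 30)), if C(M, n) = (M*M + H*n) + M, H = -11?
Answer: 3*√5187 ≈ 216.06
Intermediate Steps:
C(M, n) = M + M² - 11*n (C(M, n) = (M*M - 11*n) + M = (M² - 11*n) + M = M + M² - 11*n)
√(46593 + C(20, 30)) = √(46593 + (20 + 20² - 11*30)) = √(46593 + (20 + 400 - 330)) = √(46593 + 90) = √46683 = 3*√5187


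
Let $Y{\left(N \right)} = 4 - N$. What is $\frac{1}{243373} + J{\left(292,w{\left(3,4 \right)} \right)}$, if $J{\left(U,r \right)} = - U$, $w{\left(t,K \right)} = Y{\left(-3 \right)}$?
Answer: $- \frac{71064915}{243373} \approx -292.0$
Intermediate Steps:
$w{\left(t,K \right)} = 7$ ($w{\left(t,K \right)} = 4 - -3 = 4 + 3 = 7$)
$\frac{1}{243373} + J{\left(292,w{\left(3,4 \right)} \right)} = \frac{1}{243373} - 292 = - \frac{71064915}{243373}$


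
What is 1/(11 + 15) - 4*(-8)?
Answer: 833/26 ≈ 32.038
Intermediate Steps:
1/(11 + 15) - 4*(-8) = 1/26 + 32 = 833/26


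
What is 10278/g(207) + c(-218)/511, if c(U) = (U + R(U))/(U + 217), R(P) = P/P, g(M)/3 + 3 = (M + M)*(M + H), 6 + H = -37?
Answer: 784927/1652063 ≈ 0.47512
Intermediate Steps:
H = -43 (H = -6 - 37 = -43)
g(M) = -9 + 6*M*(-43 + M) (g(M) = -9 + 3*((M + M)*(M - 43)) = -9 + 3*((2*M)*(-43 + M)) = -9 + 3*(2*M*(-43 + M)) = -9 + 6*M*(-43 + M))
R(P) = 1
c(U) = (1 + U)/(217 + U) (c(U) = (U + 1)/(U + 217) = (1 + U)/(217 + U))
10278/g(207) + c(-218)/511 = 10278/(-9 - 258*207 + 6*207**2) + ((1 - 218)/(217 - 218))/511 = 10278/(-9 - 53406 + 6*42849) + (-217/(-1))*(1/511) = 10278/(-9 - 53406 + 257094) - 1*(-217)*(1/511) = 10278/203679 + 217*(1/511) = 10278*(1/203679) + 31/73 = 1142/22631 + 31/73 = 784927/1652063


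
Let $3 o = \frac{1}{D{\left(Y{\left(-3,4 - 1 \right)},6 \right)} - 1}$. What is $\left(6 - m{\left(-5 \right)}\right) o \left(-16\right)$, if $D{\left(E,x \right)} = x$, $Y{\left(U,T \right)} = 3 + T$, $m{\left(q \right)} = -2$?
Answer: $- \frac{128}{15} \approx -8.5333$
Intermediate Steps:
$o = \frac{1}{15}$ ($o = \frac{1}{3 \left(6 - 1\right)} = \frac{1}{3 \cdot 5} = \frac{1}{3} \cdot \frac{1}{5} = \frac{1}{15} \approx 0.066667$)
$\left(6 - m{\left(-5 \right)}\right) o \left(-16\right) = \left(6 - -2\right) \frac{1}{15} \left(-16\right) = \left(6 + 2\right) \frac{1}{15} \left(-16\right) = 8 \cdot \frac{1}{15} \left(-16\right) = \frac{8}{15} \left(-16\right) = - \frac{128}{15}$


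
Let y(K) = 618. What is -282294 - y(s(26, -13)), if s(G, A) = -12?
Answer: -282912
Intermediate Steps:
-282294 - y(s(26, -13)) = -282294 - 1*618 = -282294 - 618 = -282912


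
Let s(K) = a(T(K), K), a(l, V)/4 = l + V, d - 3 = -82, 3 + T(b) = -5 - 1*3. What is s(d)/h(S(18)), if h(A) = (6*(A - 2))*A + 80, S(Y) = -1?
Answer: -180/49 ≈ -3.6735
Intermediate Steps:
T(b) = -11 (T(b) = -3 + (-5 - 1*3) = -3 + (-5 - 3) = -3 - 8 = -11)
h(A) = 80 + A*(-12 + 6*A) (h(A) = (6*(-2 + A))*A + 80 = (-12 + 6*A)*A + 80 = A*(-12 + 6*A) + 80 = 80 + A*(-12 + 6*A))
d = -79 (d = 3 - 82 = -79)
a(l, V) = 4*V + 4*l (a(l, V) = 4*(l + V) = 4*(V + l) = 4*V + 4*l)
s(K) = -44 + 4*K (s(K) = 4*K + 4*(-11) = 4*K - 44 = -44 + 4*K)
s(d)/h(S(18)) = (-44 + 4*(-79))/(80 - 12*(-1) + 6*(-1)²) = (-44 - 316)/(80 + 12 + 6*1) = -360/(80 + 12 + 6) = -360/98 = -360*1/98 = -180/49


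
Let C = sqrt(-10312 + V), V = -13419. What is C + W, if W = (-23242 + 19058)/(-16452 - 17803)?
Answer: 4184/34255 + I*sqrt(23731) ≈ 0.12214 + 154.05*I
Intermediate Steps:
W = 4184/34255 (W = -4184/(-34255) = -4184*(-1/34255) = 4184/34255 ≈ 0.12214)
C = I*sqrt(23731) (C = sqrt(-10312 - 13419) = sqrt(-23731) = I*sqrt(23731) ≈ 154.05*I)
C + W = I*sqrt(23731) + 4184/34255 = 4184/34255 + I*sqrt(23731)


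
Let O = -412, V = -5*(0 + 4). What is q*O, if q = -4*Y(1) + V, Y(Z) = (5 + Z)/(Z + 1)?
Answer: 13184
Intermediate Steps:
Y(Z) = (5 + Z)/(1 + Z)
V = -20 (V = -5*4 = -20)
q = -32 (q = -4*(5 + 1)/(1 + 1) - 20 = -4*6/2 - 20 = -2*6 - 20 = -4*3 - 20 = -12 - 20 = -32)
q*O = -32*(-412) = 13184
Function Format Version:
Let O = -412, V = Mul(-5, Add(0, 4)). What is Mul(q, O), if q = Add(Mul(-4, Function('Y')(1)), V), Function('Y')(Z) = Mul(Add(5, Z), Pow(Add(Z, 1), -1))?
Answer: 13184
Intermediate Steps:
Function('Y')(Z) = Mul(Pow(Add(1, Z), -1), Add(5, Z)) (Function('Y')(Z) = Mul(Add(5, Z), Pow(Add(1, Z), -1)) = Mul(Pow(Add(1, Z), -1), Add(5, Z)))
V = -20 (V = Mul(-5, 4) = -20)
q = -32 (q = Add(Mul(-4, Mul(Pow(Add(1, 1), -1), Add(5, 1))), -20) = Add(Mul(-4, Mul(Pow(2, -1), 6)), -20) = Add(Mul(-4, Mul(Rational(1, 2), 6)), -20) = Add(Mul(-4, 3), -20) = Add(-12, -20) = -32)
Mul(q, O) = Mul(-32, -412) = 13184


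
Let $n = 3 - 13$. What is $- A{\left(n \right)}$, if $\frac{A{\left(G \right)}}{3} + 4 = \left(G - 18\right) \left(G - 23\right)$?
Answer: $-2760$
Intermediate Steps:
$n = -10$ ($n = 3 - 13 = -10$)
$A{\left(G \right)} = -12 + 3 \left(-23 + G\right) \left(-18 + G\right)$ ($A{\left(G \right)} = -12 + 3 \left(G - 18\right) \left(G - 23\right) = -12 + 3 \left(-18 + G\right) \left(-23 + G\right) = -12 + 3 \left(-23 + G\right) \left(-18 + G\right)$)
$- A{\left(n \right)} = - (1230 - -1230 + 3 \left(-10\right)^{2}) = - (1230 + 1230 + 3 \cdot 100) = - (1230 + 1230 + 300) = \left(-1\right) 2760 = -2760$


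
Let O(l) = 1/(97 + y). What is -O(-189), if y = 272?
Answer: -1/369 ≈ -0.0027100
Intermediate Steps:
O(l) = 1/369 (O(l) = 1/(97 + 272) = 1/369)
-O(-189) = -1*1/369 = -1/369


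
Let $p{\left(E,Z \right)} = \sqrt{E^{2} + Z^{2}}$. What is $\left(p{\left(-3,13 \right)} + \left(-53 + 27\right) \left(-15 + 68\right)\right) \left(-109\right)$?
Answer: $150202 - 109 \sqrt{178} \approx 1.4875 \cdot 10^{5}$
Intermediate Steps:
$\left(p{\left(-3,13 \right)} + \left(-53 + 27\right) \left(-15 + 68\right)\right) \left(-109\right) = \left(\sqrt{\left(-3\right)^{2} + 13^{2}} + \left(-53 + 27\right) \left(-15 + 68\right)\right) \left(-109\right) = \left(\sqrt{9 + 169} - 1378\right) \left(-109\right) = \left(\sqrt{178} - 1378\right) \left(-109\right) = \left(-1378 + \sqrt{178}\right) \left(-109\right) = 150202 - 109 \sqrt{178}$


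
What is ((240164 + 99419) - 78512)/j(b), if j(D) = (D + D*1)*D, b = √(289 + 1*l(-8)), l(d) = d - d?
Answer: 261071/578 ≈ 451.68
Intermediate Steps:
l(d) = 0
b = 17 (b = √(289 + 1*0) = √(289 + 0) = √289 = 17)
j(D) = 2*D² (j(D) = (D + D)*D = (2*D)*D = 2*D²)
((240164 + 99419) - 78512)/j(b) = ((240164 + 99419) - 78512)/((2*17²)) = (339583 - 78512)/((2*289)) = 261071/578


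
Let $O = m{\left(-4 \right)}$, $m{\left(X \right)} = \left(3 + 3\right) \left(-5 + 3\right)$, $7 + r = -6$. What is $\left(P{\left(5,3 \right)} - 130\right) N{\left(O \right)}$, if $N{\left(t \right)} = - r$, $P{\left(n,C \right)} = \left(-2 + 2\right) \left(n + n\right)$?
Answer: $-1690$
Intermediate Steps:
$r = -13$ ($r = -7 - 6 = -13$)
$m{\left(X \right)} = -12$ ($m{\left(X \right)} = 6 \left(-2\right) = -12$)
$O = -12$
$P{\left(n,C \right)} = 0$ ($P{\left(n,C \right)} = 0 \cdot 2 n = 0$)
$N{\left(t \right)} = 13$ ($N{\left(t \right)} = \left(-1\right) \left(-13\right) = 13$)
$\left(P{\left(5,3 \right)} - 130\right) N{\left(O \right)} = \left(0 - 130\right) 13 = \left(-130\right) 13 = -1690$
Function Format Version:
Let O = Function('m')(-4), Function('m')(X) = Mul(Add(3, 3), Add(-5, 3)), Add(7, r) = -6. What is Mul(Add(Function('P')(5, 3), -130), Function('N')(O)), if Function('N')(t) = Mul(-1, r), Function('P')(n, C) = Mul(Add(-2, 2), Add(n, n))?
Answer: -1690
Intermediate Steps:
r = -13 (r = Add(-7, -6) = -13)
Function('m')(X) = -12 (Function('m')(X) = Mul(6, -2) = -12)
O = -12
Function('P')(n, C) = 0 (Function('P')(n, C) = Mul(0, Mul(2, n)) = 0)
Function('N')(t) = 13 (Function('N')(t) = Mul(-1, -13) = 13)
Mul(Add(Function('P')(5, 3), -130), Function('N')(O)) = Mul(Add(0, -130), 13) = Mul(-130, 13) = -1690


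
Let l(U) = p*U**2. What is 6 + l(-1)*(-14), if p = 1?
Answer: -8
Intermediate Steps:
l(U) = U**2 (l(U) = 1*U**2 = U**2)
6 + l(-1)*(-14) = 6 + (-1)**2*(-14) = 6 + 1*(-14) = 6 - 14 = -8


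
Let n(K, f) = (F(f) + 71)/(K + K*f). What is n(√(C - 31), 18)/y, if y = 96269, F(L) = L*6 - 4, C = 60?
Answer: 175*√29/53044219 ≈ 1.7766e-5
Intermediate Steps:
F(L) = -4 + 6*L (F(L) = 6*L - 4 = -4 + 6*L)
n(K, f) = (67 + 6*f)/(K + K*f) (n(K, f) = ((-4 + 6*f) + 71)/(K + K*f) = (67 + 6*f)/(K + K*f))
n(√(C - 31), 18)/y = ((67 + 6*18)/((√(60 - 31))*(1 + 18)))/96269 = ((67 + 108)/(√29*19))*(1/96269) = ((√29/29)*(1/19)*175)*(1/96269) = (175*√29/551)*(1/96269) = 175*√29/53044219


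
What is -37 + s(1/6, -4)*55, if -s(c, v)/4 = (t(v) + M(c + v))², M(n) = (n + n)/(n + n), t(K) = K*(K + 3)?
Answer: -5537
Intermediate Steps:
t(K) = K*(3 + K)
M(n) = 1 (M(n) = (2*n)/((2*n)) = (2*n)*(1/(2*n)) = 1)
s(c, v) = -4*(1 + v*(3 + v))² (s(c, v) = -4*(v*(3 + v) + 1)² = -4*(1 + v*(3 + v))²)
-37 + s(1/6, -4)*55 = -37 - 4*(1 - 4*(3 - 4))²*55 = -37 - 4*(1 - 4*(-1))²*55 = -37 - 4*(1 + 4)²*55 = -37 - 4*5²*55 = -37 - 4*25*55 = -37 - 100*55 = -37 - 5500 = -5537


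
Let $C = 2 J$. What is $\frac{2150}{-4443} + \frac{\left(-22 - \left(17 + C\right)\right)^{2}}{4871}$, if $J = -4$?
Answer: $- \frac{6202927}{21641853} \approx -0.28662$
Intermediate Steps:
$C = -8$ ($C = 2 \left(-4\right) = -8$)
$\frac{2150}{-4443} + \frac{\left(-22 - \left(17 + C\right)\right)^{2}}{4871} = \frac{2150}{-4443} + \frac{\left(-22 - 9\right)^{2}}{4871} = 2150 \left(- \frac{1}{4443}\right) + \left(-22 + \left(-17 + 8\right)\right)^{2} \cdot \frac{1}{4871} = - \frac{2150}{4443} + \left(-22 - 9\right)^{2} \cdot \frac{1}{4871} = - \frac{2150}{4443} + \left(-31\right)^{2} \cdot \frac{1}{4871} = - \frac{2150}{4443} + 961 \cdot \frac{1}{4871} = - \frac{2150}{4443} + \frac{961}{4871} = - \frac{6202927}{21641853}$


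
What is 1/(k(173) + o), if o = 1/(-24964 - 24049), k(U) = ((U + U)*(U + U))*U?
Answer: 49013/1015101773283 ≈ 4.8284e-8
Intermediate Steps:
k(U) = 4*U**3 (k(U) = ((2*U)*(2*U))*U = (4*U**2)*U = 4*U**3)
o = -1/49013 (o = 1/(-49013) = -1/49013 ≈ -2.0403e-5)
1/(k(173) + o) = 1/(4*173**3 - 1/49013) = 1/(4*5177717 - 1/49013) = 1/(20710868 - 1/49013) = 1/(1015101773283/49013) = 49013/1015101773283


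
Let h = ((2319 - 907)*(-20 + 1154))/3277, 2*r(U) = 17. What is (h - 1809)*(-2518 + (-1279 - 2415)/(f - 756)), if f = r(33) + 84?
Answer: 14425825936230/4348579 ≈ 3.3174e+6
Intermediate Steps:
r(U) = 17/2 (r(U) = (½)*17 = 17/2)
h = 1601208/3277 (h = (1412*1134)*(1/3277) = 1601208*(1/3277) = 1601208/3277 ≈ 488.62)
f = 185/2 (f = 17/2 + 84 = 185/2 ≈ 92.500)
(h - 1809)*(-2518 + (-1279 - 2415)/(f - 756)) = (1601208/3277 - 1809)*(-2518 + (-1279 - 2415)/(185/2 - 756)) = -4326885*(-2518 - 3694/(-1327/2))/3277 = -4326885*(-2518 - 3694*(-2/1327))/3277 = -4326885*(-2518 + 7388/1327)/3277 = -4326885/3277*(-3333998/1327) = 14425825936230/4348579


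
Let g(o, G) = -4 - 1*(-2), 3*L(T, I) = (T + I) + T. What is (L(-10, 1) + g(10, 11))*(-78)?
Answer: 650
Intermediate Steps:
L(T, I) = I/3 + 2*T/3 (L(T, I) = ((T + I) + T)/3 = ((I + T) + T)/3 = (I + 2*T)/3 = I/3 + 2*T/3)
g(o, G) = -2 (g(o, G) = -4 + 2 = -2)
(L(-10, 1) + g(10, 11))*(-78) = (((1/3)*1 + (2/3)*(-10)) - 2)*(-78) = ((1/3 - 20/3) - 2)*(-78) = (-19/3 - 2)*(-78) = -25/3*(-78) = 650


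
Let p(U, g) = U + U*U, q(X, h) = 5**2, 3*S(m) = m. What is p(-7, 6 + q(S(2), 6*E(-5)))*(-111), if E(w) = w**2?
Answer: -4662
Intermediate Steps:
S(m) = m/3
q(X, h) = 25
p(U, g) = U + U**2
p(-7, 6 + q(S(2), 6*E(-5)))*(-111) = -7*(1 - 7)*(-111) = -7*(-6)*(-111) = 42*(-111) = -4662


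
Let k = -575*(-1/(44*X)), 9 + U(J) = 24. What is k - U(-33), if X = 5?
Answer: -545/44 ≈ -12.386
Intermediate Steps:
U(J) = 15 (U(J) = -9 + 24 = 15)
k = 115/44 (k = -575/((5*(-11))*4) = -575/((-55*4)) = -575/(-220) = -575*(-1/220) = 115/44 ≈ 2.6136)
k - U(-33) = 115/44 - 1*15 = 115/44 - 15 = -545/44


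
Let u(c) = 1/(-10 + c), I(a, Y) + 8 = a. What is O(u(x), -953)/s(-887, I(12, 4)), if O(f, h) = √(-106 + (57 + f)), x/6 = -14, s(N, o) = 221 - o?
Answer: I*√433058/20398 ≈ 0.032262*I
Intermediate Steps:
I(a, Y) = -8 + a
x = -84 (x = 6*(-14) = -84)
O(f, h) = √(-49 + f)
O(u(x), -953)/s(-887, I(12, 4)) = √(-49 + 1/(-10 - 84))/(221 - (-8 + 12)) = √(-49 + 1/(-94))/(221 - 1*4) = √(-49 - 1/94)/(221 - 4) = √(-4607/94)/217 = (I*√433058/94)*(1/217) = I*√433058/20398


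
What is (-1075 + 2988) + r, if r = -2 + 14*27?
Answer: 2289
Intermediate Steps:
r = 376 (r = -2 + 378 = 376)
(-1075 + 2988) + r = (-1075 + 2988) + 376 = 1913 + 376 = 2289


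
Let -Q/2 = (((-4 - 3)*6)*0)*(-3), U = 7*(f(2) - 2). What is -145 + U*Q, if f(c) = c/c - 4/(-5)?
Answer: -145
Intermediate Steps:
f(c) = 9/5 (f(c) = 1 - 4*(-⅕) = 1 + ⅘ = 9/5)
U = -7/5 (U = 7*(9/5 - 2) = 7*(-⅕) = -7/5 ≈ -1.4000)
Q = 0 (Q = -2*((-4 - 3)*6)*0*(-3) = -2*-7*6*0*(-3) = -2*(-42*0)*(-3) = -0*(-3) = -2*0 = 0)
-145 + U*Q = -145 - 7/5*0 = -145 + 0 = -145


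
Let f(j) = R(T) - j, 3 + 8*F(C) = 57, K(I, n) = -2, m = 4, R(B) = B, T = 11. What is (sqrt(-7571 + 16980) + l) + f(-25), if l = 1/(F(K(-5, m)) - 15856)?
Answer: 8431797/63397 ≈ 133.00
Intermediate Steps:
F(C) = 27/4 (F(C) = -3/8 + (1/8)*57 = -3/8 + 57/8 = 27/4)
l = -4/63397 (l = 1/(27/4 - 15856) = 1/(-63397/4) = -4/63397 ≈ -6.3094e-5)
f(j) = 11 - j
(sqrt(-7571 + 16980) + l) + f(-25) = (sqrt(-7571 + 16980) - 4/63397) + (11 - 1*(-25)) = (sqrt(9409) - 4/63397) + (11 + 25) = (97 - 4/63397) + 36 = 6149505/63397 + 36 = 8431797/63397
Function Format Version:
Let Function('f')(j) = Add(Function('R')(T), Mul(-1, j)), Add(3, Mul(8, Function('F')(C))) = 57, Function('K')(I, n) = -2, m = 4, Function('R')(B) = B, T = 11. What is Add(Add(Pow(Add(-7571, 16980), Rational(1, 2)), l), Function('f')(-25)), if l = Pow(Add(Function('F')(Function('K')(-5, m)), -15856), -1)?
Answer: Rational(8431797, 63397) ≈ 133.00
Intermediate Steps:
Function('F')(C) = Rational(27, 4) (Function('F')(C) = Add(Rational(-3, 8), Mul(Rational(1, 8), 57)) = Add(Rational(-3, 8), Rational(57, 8)) = Rational(27, 4))
l = Rational(-4, 63397) (l = Pow(Add(Rational(27, 4), -15856), -1) = Pow(Rational(-63397, 4), -1) = Rational(-4, 63397) ≈ -6.3094e-5)
Function('f')(j) = Add(11, Mul(-1, j))
Add(Add(Pow(Add(-7571, 16980), Rational(1, 2)), l), Function('f')(-25)) = Add(Add(Pow(Add(-7571, 16980), Rational(1, 2)), Rational(-4, 63397)), Add(11, Mul(-1, -25))) = Add(Add(Pow(9409, Rational(1, 2)), Rational(-4, 63397)), Add(11, 25)) = Add(Add(97, Rational(-4, 63397)), 36) = Add(Rational(6149505, 63397), 36) = Rational(8431797, 63397)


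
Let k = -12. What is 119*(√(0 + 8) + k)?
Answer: -1428 + 238*√2 ≈ -1091.4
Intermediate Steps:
119*(√(0 + 8) + k) = 119*(√(0 + 8) - 12) = 119*(√8 - 12) = 119*(2*√2 - 12) = 119*(-12 + 2*√2) = -1428 + 238*√2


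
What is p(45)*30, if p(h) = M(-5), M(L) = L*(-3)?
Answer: 450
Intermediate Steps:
M(L) = -3*L
p(h) = 15 (p(h) = -3*(-5) = 15)
p(45)*30 = 15*30 = 450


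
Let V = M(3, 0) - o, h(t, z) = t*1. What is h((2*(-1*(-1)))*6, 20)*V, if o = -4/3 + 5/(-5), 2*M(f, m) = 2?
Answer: 40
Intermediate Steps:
M(f, m) = 1 (M(f, m) = (1/2)*2 = 1)
o = -7/3 (o = -4*1/3 + 5*(-1/5) = -4/3 - 1 = -7/3 ≈ -2.3333)
h(t, z) = t
V = 10/3 (V = 1 - 1*(-7/3) = 1 + 7/3 = 10/3 ≈ 3.3333)
h((2*(-1*(-1)))*6, 20)*V = ((2*(-1*(-1)))*6)*(10/3) = ((2*1)*6)*(10/3) = (2*6)*(10/3) = 12*(10/3) = 40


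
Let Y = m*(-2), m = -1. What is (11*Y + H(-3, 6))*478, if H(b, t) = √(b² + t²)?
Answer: 10516 + 1434*√5 ≈ 13723.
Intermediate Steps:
Y = 2 (Y = -1*(-2) = 2)
(11*Y + H(-3, 6))*478 = (11*2 + √((-3)² + 6²))*478 = (22 + √(9 + 36))*478 = (22 + √45)*478 = (22 + 3*√5)*478 = 10516 + 1434*√5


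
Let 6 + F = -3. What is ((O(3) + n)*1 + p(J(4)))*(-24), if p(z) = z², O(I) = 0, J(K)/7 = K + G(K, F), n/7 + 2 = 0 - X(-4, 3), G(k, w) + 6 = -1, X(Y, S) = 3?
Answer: -9744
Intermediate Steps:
F = -9 (F = -6 - 3 = -9)
G(k, w) = -7 (G(k, w) = -6 - 1 = -7)
n = -35 (n = -14 + 7*(0 - 1*3) = -14 + 7*(0 - 3) = -14 + 7*(-3) = -14 - 21 = -35)
J(K) = -49 + 7*K (J(K) = 7*(K - 7) = 7*(-7 + K) = -49 + 7*K)
((O(3) + n)*1 + p(J(4)))*(-24) = ((0 - 35)*1 + (-49 + 7*4)²)*(-24) = (-35*1 + (-49 + 28)²)*(-24) = (-35 + (-21)²)*(-24) = (-35 + 441)*(-24) = 406*(-24) = -9744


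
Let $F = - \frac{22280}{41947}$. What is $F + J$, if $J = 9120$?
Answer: $\frac{382534360}{41947} \approx 9119.5$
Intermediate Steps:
$F = - \frac{22280}{41947}$ ($F = \left(-22280\right) \frac{1}{41947} = - \frac{22280}{41947} \approx -0.53115$)
$F + J = - \frac{22280}{41947} + 9120 = \frac{382534360}{41947}$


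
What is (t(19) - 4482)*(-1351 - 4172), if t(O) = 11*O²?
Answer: 2822253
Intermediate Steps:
(t(19) - 4482)*(-1351 - 4172) = (11*19² - 4482)*(-1351 - 4172) = (11*361 - 4482)*(-5523) = (3971 - 4482)*(-5523) = -511*(-5523) = 2822253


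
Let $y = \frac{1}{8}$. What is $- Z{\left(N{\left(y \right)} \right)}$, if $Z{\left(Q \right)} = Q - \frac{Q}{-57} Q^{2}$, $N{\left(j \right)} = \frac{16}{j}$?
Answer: $- \frac{2104448}{57} \approx -36920.0$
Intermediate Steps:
$y = \frac{1}{8} \approx 0.125$
$Z{\left(Q \right)} = Q + \frac{Q^{3}}{57}$ ($Z{\left(Q \right)} = Q - Q \left(- \frac{1}{57}\right) Q^{2} = Q - - \frac{Q}{57} Q^{2} = Q - - \frac{Q^{3}}{57} = Q + \frac{Q^{3}}{57}$)
$- Z{\left(N{\left(y \right)} \right)} = - (16 \frac{1}{\frac{1}{8}} + \frac{\left(16 \frac{1}{\frac{1}{8}}\right)^{3}}{57}) = - (16 \cdot 8 + \frac{\left(16 \cdot 8\right)^{3}}{57}) = - (128 + \frac{128^{3}}{57}) = - (128 + \frac{1}{57} \cdot 2097152) = - (128 + \frac{2097152}{57}) = \left(-1\right) \frac{2104448}{57} = - \frac{2104448}{57}$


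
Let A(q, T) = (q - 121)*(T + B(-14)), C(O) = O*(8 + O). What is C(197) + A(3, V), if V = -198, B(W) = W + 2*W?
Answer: 68705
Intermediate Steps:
B(W) = 3*W
A(q, T) = (-121 + q)*(-42 + T) (A(q, T) = (q - 121)*(T + 3*(-14)) = (-121 + q)*(T - 42) = (-121 + q)*(-42 + T))
C(197) + A(3, V) = 197*(8 + 197) + (5082 - 121*(-198) - 42*3 - 198*3) = 197*205 + (5082 + 23958 - 126 - 594) = 40385 + 28320 = 68705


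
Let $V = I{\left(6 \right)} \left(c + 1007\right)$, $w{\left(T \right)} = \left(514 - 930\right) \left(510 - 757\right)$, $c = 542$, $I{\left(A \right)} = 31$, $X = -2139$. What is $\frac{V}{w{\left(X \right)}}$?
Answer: $\frac{48019}{102752} \approx 0.46733$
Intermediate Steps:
$w{\left(T \right)} = 102752$ ($w{\left(T \right)} = \left(-416\right) \left(-247\right) = 102752$)
$V = 48019$ ($V = 31 \left(542 + 1007\right) = 31 \cdot 1549 = 48019$)
$\frac{V}{w{\left(X \right)}} = \frac{48019}{102752}$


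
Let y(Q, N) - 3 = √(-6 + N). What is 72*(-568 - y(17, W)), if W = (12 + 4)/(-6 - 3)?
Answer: -41112 - 24*I*√70 ≈ -41112.0 - 200.8*I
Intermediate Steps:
W = -16/9 (W = 16/(-9) = 16*(-⅑) = -16/9 ≈ -1.7778)
y(Q, N) = 3 + √(-6 + N)
72*(-568 - y(17, W)) = 72*(-568 - (3 + √(-6 - 16/9))) = 72*(-568 - (3 + √(-70/9))) = 72*(-568 - (3 + I*√70/3)) = 72*(-568 + (-3 - I*√70/3)) = 72*(-571 - I*√70/3) = -41112 - 24*I*√70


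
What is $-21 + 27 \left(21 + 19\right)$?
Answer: $1059$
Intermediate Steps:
$-21 + 27 \left(21 + 19\right) = -21 + 27 \cdot 40 = -21 + 1080 = 1059$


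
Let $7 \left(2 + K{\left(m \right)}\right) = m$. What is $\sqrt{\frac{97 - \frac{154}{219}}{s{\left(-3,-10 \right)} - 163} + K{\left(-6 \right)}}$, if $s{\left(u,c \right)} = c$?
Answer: $\frac{i \sqrt{240110415867}}{265209} \approx 1.8476 i$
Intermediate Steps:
$K{\left(m \right)} = -2 + \frac{m}{7}$
$\sqrt{\frac{97 - \frac{154}{219}}{s{\left(-3,-10 \right)} - 163} + K{\left(-6 \right)}} = \sqrt{\frac{97 - \frac{154}{219}}{-10 - 163} + \left(-2 + \frac{1}{7} \left(-6\right)\right)} = \sqrt{\frac{97 - \frac{154}{219}}{-173} - \frac{20}{7}} = \sqrt{\left(97 - \frac{154}{219}\right) \left(- \frac{1}{173}\right) - \frac{20}{7}} = \sqrt{\frac{21089}{219} \left(- \frac{1}{173}\right) - \frac{20}{7}} = \sqrt{- \frac{21089}{37887} - \frac{20}{7}} = \sqrt{- \frac{905363}{265209}} = \frac{i \sqrt{240110415867}}{265209}$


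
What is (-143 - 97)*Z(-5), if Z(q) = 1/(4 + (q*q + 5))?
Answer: -120/17 ≈ -7.0588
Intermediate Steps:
Z(q) = 1/(9 + q**2) (Z(q) = 1/(4 + (q**2 + 5)) = 1/(4 + (5 + q**2)) = 1/(9 + q**2))
(-143 - 97)*Z(-5) = (-143 - 97)/(9 + (-5)**2) = -240/(9 + 25) = -240/34 = -240*1/34 = -120/17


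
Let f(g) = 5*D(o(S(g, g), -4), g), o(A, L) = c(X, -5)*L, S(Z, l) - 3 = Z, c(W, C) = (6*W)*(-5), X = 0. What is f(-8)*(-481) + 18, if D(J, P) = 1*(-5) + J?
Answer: 12043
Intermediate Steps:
c(W, C) = -30*W
S(Z, l) = 3 + Z
o(A, L) = 0 (o(A, L) = (-30*0)*L = 0*L = 0)
D(J, P) = -5 + J
f(g) = -25 (f(g) = 5*(-5 + 0) = 5*(-5) = -25)
f(-8)*(-481) + 18 = -25*(-481) + 18 = 12025 + 18 = 12043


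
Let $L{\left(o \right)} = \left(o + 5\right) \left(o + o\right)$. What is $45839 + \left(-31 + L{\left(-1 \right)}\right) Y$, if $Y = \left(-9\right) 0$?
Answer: $45839$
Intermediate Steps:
$L{\left(o \right)} = 2 o \left(5 + o\right)$ ($L{\left(o \right)} = \left(5 + o\right) 2 o = 2 o \left(5 + o\right)$)
$Y = 0$
$45839 + \left(-31 + L{\left(-1 \right)}\right) Y = 45839 + \left(-31 + 2 \left(-1\right) \left(5 - 1\right)\right) 0 = 45839 + \left(-31 + 2 \left(-1\right) 4\right) 0 = 45839 + \left(-31 - 8\right) 0 = 45839 - 0 = 45839 + 0 = 45839$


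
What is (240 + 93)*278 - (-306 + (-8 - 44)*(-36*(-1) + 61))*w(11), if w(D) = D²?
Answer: 739924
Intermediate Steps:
(240 + 93)*278 - (-306 + (-8 - 44)*(-36*(-1) + 61))*w(11) = (240 + 93)*278 - (-306 + (-8 - 44)*(-36*(-1) + 61))*11² = 333*278 - (-306 - 52*(36 + 61))*121 = 92574 - (-306 - 52*97)*121 = 92574 - (-306 - 5044)*121 = 92574 - (-5350)*121 = 92574 - 1*(-647350) = 92574 + 647350 = 739924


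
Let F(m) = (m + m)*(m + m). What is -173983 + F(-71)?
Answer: -153819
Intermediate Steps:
F(m) = 4*m**2 (F(m) = (2*m)*(2*m) = 4*m**2)
-173983 + F(-71) = -173983 + 4*(-71)**2 = -173983 + 4*5041 = -173983 + 20164 = -153819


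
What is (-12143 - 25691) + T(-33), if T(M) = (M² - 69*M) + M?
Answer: -34501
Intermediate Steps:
T(M) = M² - 68*M
(-12143 - 25691) + T(-33) = (-12143 - 25691) - 33*(-68 - 33) = -37834 - 33*(-101) = -37834 + 3333 = -34501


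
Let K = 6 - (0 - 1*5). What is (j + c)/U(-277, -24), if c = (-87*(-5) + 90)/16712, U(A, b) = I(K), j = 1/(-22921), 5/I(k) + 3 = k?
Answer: 12016813/239409845 ≈ 0.050193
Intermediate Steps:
K = 11 (K = 6 - (0 - 5) = 6 - 1*(-5) = 6 + 5 = 11)
I(k) = 5/(-3 + k)
j = -1/22921 ≈ -4.3628e-5
U(A, b) = 5/8 (U(A, b) = 5/(-3 + 11) = 5/8)
c = 525/16712 (c = (435 + 90)*(1/16712) = 525*(1/16712) = 525/16712 ≈ 0.031415)
(j + c)/U(-277, -24) = (-1/22921 + 525/16712)/(5/8) = (12016813/383055752)*(8/5) = 12016813/239409845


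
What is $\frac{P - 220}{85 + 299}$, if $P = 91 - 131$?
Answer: $- \frac{65}{96} \approx -0.67708$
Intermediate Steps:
$P = -40$
$\frac{P - 220}{85 + 299} = \frac{-40 - 220}{85 + 299} = - \frac{260}{384} = \left(-260\right) \frac{1}{384} = - \frac{65}{96}$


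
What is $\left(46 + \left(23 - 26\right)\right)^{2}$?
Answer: $1849$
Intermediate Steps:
$\left(46 + \left(23 - 26\right)\right)^{2} = \left(46 - 3\right)^{2} = 43^{2} = 1849$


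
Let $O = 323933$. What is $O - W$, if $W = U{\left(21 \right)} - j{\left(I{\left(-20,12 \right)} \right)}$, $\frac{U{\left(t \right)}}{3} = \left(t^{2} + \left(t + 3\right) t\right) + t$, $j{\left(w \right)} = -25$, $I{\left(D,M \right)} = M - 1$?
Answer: $321010$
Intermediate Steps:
$I{\left(D,M \right)} = -1 + M$
$U{\left(t \right)} = 3 t + 3 t^{2} + 3 t \left(3 + t\right)$ ($U{\left(t \right)} = 3 \left(\left(t^{2} + \left(t + 3\right) t\right) + t\right) = 3 \left(\left(t^{2} + \left(3 + t\right) t\right) + t\right) = 3 \left(\left(t^{2} + t \left(3 + t\right)\right) + t\right) = 3 \left(t + t^{2} + t \left(3 + t\right)\right) = 3 t + 3 t^{2} + 3 t \left(3 + t\right)$)
$W = 2923$ ($W = 6 \cdot 21 \left(2 + 21\right) - -25 = 6 \cdot 21 \cdot 23 + 25 = 2898 + 25 = 2923$)
$O - W = 323933 - 2923 = 321010$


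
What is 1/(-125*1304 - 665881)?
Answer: -1/828881 ≈ -1.2064e-6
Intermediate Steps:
1/(-125*1304 - 665881) = 1/(-163000 - 665881) = 1/(-828881) = -1/828881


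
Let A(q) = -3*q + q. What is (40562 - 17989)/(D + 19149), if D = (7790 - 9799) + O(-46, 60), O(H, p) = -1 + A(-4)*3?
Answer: 22573/17163 ≈ 1.3152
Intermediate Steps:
A(q) = -2*q
O(H, p) = 23 (O(H, p) = -1 - 2*(-4)*3 = -1 + 8*3 = -1 + 24 = 23)
D = -1986 (D = (7790 - 9799) + 23 = -2009 + 23 = -1986)
(40562 - 17989)/(D + 19149) = (40562 - 17989)/(-1986 + 19149) = 22573/17163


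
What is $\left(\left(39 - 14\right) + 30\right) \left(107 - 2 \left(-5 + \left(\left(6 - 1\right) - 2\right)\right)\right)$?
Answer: $6105$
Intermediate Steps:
$\left(\left(39 - 14\right) + 30\right) \left(107 - 2 \left(-5 + \left(\left(6 - 1\right) - 2\right)\right)\right) = \left(25 + 30\right) \left(107 - 2 \left(-5 + \left(5 - 2\right)\right)\right) = 55 \left(107 - 2 \left(-5 + 3\right)\right) = 55 \left(107 - -4\right) = 55 \left(107 + 4\right) = 55 \cdot 111 = 6105$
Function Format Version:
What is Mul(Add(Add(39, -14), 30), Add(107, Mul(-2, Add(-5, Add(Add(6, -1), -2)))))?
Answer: 6105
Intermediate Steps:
Mul(Add(Add(39, -14), 30), Add(107, Mul(-2, Add(-5, Add(Add(6, -1), -2))))) = Mul(Add(25, 30), Add(107, Mul(-2, Add(-5, Add(5, -2))))) = Mul(55, Add(107, Mul(-2, Add(-5, 3)))) = Mul(55, Add(107, Mul(-2, -2))) = Mul(55, Add(107, 4)) = Mul(55, 111) = 6105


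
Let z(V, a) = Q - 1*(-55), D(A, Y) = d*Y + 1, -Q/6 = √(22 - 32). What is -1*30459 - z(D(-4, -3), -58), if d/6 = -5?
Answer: -30514 + 6*I*√10 ≈ -30514.0 + 18.974*I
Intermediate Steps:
d = -30 (d = 6*(-5) = -30)
Q = -6*I*√10 (Q = -6*√(22 - 32) = -6*I*√10 ≈ -18.974*I)
D(A, Y) = 1 - 30*Y (D(A, Y) = -30*Y + 1 = 1 - 30*Y)
z(V, a) = 55 - 6*I*√10 (z(V, a) = -6*I*√10 - 1*(-55) = -6*I*√10 + 55 = 55 - 6*I*√10)
-1*30459 - z(D(-4, -3), -58) = -1*30459 - (55 - 6*I*√10) = -30459 + (-55 + 6*I*√10) = -30514 + 6*I*√10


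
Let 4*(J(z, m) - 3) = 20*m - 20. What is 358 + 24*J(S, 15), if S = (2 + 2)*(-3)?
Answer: 2110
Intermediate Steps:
S = -12 (S = 4*(-3) = -12)
J(z, m) = -2 + 5*m (J(z, m) = 3 + (20*m - 20)/4 = 3 + (-20 + 20*m)/4 = 3 + (-5 + 5*m) = -2 + 5*m)
358 + 24*J(S, 15) = 358 + 24*(-2 + 5*15) = 358 + 24*(-2 + 75) = 358 + 24*73 = 358 + 1752 = 2110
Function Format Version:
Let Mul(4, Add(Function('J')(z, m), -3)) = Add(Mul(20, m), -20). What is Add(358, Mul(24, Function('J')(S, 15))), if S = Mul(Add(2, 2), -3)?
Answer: 2110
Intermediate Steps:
S = -12 (S = Mul(4, -3) = -12)
Function('J')(z, m) = Add(-2, Mul(5, m)) (Function('J')(z, m) = Add(3, Mul(Rational(1, 4), Add(Mul(20, m), -20))) = Add(3, Mul(Rational(1, 4), Add(-20, Mul(20, m)))) = Add(3, Add(-5, Mul(5, m))) = Add(-2, Mul(5, m)))
Add(358, Mul(24, Function('J')(S, 15))) = Add(358, Mul(24, Add(-2, Mul(5, 15)))) = Add(358, Mul(24, Add(-2, 75))) = Add(358, Mul(24, 73)) = Add(358, 1752) = 2110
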